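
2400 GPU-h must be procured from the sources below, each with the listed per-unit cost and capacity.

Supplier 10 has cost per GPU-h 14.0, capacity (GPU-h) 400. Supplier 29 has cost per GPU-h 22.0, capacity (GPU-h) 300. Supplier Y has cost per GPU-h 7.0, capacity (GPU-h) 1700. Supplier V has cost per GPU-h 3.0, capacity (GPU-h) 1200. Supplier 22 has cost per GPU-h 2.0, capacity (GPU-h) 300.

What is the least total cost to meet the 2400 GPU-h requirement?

Cheapest first:
Supplier 22 (2.0): use full 300 → 2100 GPU-h to go.
Take 1200 from Supplier V at 3.0 → need 900 more.
Take 900 from Supplier Y at 7.0 to finish.
Supplier 10, Supplier 29: unused.
Cost = 300×2.0 + 1200×3.0 + 900×7.0 = 10500.

10500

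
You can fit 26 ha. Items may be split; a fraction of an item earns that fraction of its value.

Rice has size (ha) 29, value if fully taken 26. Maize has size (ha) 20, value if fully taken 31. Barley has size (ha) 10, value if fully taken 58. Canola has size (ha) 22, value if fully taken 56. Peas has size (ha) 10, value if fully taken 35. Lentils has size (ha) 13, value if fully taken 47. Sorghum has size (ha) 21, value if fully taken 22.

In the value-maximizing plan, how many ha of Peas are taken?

3

Sort by value density: Barley 58/10≈5.8, Lentils 47/13≈3.62, Peas 35/10≈3.5, Canola 56/22≈2.55, Maize 31/20≈1.55, Sorghum 22/21≈1.05, Rice 26/29≈0.897.
All 10 ha of Barley fit (value 58) — 16 remain.
Take all of Lentils (13 ha, value 47) — 3 ha left.
Fill the last 3 ha with part of Peas: 3/10 of it earns 10.5.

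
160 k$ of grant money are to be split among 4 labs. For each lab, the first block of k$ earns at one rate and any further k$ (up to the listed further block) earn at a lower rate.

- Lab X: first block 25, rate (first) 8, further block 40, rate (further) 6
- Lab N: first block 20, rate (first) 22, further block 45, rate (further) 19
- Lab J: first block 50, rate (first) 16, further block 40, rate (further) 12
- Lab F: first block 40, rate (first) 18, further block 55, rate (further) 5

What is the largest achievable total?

Rank every tier by rate: Lab N/tier1 22 > Lab N/tier2 19 > Lab F/tier1 18 > Lab J/tier1 16 > Lab J/tier2 12 > Lab X/tier1 8 > Lab X/tier2 6 > Lab F/tier2 5.
Lab N/tier1 (22): +20 → 140 left.
Fill Lab N tier2 block (45 at 19) → 95 left.
Fill Lab F tier1 block (40 at 18) → 55 left.
Lab J/tier1 (16): +50 → 5 left.
Lab J tier2 at 12: only 5 left, fill 5.
Total = 22×20 + 19×45 + 18×40 + 16×50 + 12×5 = 2875.

2875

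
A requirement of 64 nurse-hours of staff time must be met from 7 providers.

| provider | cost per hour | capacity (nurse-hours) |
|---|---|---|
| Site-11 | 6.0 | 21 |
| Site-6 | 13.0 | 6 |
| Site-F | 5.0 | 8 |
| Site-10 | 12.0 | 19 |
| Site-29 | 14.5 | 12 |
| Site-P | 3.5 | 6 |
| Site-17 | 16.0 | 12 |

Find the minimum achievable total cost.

551

Cheapest first:
Site-P at 3.5: take all 6 nurse-hours → 58 still needed.
Site-F at 5.0: take all 8 nurse-hours → 50 still needed.
Site-11 at 6.0: take all 21 nurse-hours → 29 still needed.
Site-10 at 12.0: take all 19 nurse-hours → 10 still needed.
Take 6 from Site-6 at 13.0 → need 4 more.
Take 4 from Site-29 at 14.5 to finish.
Site-17: unused.
Cost = 6×3.5 + 8×5.0 + 21×6.0 + 19×12.0 + 6×13.0 + 4×14.5 = 551.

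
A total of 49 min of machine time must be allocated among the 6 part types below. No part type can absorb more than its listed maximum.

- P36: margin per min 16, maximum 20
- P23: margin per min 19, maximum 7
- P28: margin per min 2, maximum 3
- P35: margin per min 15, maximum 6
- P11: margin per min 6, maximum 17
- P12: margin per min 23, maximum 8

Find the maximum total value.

Highest margin per min first: P12 23 > P23 19 > P36 16 > P35 15 > P11 6 > P28 2.
P12 takes 8 to reach its cap of 8 — 41 left.
Give P23 7 to hit its cap of 7 — 34 left.
P36 takes 20 to reach its cap of 20 — 14 left.
P35: +6 to 6 (cap) — 8 left.
P11 has room for 17 but only 8 remain, so it gets 8.
Total = 16×20 + 19×7 + 15×6 + 6×8 + 23×8 = 775.

775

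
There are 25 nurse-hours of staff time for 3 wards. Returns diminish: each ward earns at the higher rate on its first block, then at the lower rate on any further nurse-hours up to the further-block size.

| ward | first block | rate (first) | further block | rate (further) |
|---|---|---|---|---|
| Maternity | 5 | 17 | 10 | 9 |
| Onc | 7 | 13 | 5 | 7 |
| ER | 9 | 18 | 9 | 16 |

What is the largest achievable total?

417

Order all 6 blocks by rate: ER/tier1 18 > Maternity/tier1 17 > ER/tier2 16 > Onc/tier1 13 > Maternity/tier2 9 > Onc/tier2 7.
Fill ER tier1 block (9 at 18) ; 16 left.
Maternity tier1 at 17: fill all 5 ; 11 left.
Fill ER tier2 block (9 at 16) ; 2 left.
2 remain; put them into Onc tier1 at 13.
Total = 18×9 + 17×5 + 16×9 + 13×2 = 417.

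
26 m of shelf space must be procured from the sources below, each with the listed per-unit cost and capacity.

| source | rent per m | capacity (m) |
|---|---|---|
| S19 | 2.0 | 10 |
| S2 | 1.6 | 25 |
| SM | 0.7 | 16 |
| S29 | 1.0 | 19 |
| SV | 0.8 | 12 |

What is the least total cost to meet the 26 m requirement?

Use sources in increasing cost order.
SM at 0.7: take all 16 m → 10 still needed.
SV at 0.8: take 10 of its 12 → requirement met.
S29, S2, S19: unused.
Cost = 16×0.7 + 10×0.8 = 19.2.

19.2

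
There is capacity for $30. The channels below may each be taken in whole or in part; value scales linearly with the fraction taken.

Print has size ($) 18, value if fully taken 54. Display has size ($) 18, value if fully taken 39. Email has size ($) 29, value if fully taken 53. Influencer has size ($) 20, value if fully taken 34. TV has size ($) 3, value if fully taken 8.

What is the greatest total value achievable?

Sort by value density: Print 54/18≈3, TV 8/3≈2.67, Display 39/18≈2.17, Email 53/29≈1.83, Influencer 34/20≈1.7.
All 18 $ of Print fit (value 54) — 12 remain.
TV: take in full, 3 $ for value 8 — 9 left.
9 $ left: a 9/18 share of Display gives 39×9/18 = 19.5.
Total value = 81.5.

81.5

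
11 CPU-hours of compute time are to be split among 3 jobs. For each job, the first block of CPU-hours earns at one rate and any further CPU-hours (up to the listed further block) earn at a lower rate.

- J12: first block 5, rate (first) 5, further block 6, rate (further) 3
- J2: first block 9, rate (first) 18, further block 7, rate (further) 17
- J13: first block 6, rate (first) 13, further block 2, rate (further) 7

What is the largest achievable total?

196

Order all 6 blocks by rate: J2/T1 18 > J2/T2 17 > J13/T1 13 > J13/T2 7 > J12/T1 5 > J12/T2 3.
J2 T1 at 18: fill all 9 — 2 left.
2 remain; put them into J2 T2 at 17.
Total = 18×9 + 17×2 = 196.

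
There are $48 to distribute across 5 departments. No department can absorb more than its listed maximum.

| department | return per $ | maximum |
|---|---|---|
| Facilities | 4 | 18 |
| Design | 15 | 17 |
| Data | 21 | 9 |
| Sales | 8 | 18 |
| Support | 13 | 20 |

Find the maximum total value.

720

Rank by return per $: Data 21 > Design 15 > Support 13 > Sales 8 > Facilities 4.
Give Data 9 to hit its cap of 9 ; 39 left.
Design: +17 to 17 (cap) ; 22 left.
Give Support 20 to hit its cap of 20 ; 2 left.
Only 2 left; Sales takes them to reach 2.
Total = 15×17 + 21×9 + 8×2 + 13×20 = 720.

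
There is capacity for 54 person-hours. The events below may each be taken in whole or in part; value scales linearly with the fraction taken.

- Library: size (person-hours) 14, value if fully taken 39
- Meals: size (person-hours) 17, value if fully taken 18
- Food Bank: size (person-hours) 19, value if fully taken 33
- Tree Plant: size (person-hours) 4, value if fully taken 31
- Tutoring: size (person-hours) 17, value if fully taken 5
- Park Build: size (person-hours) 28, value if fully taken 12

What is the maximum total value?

121

Best value per unit of size first: Tree Plant 31/4≈7.75, Library 39/14≈2.79, Food Bank 33/19≈1.74, Meals 18/17≈1.06, Park Build 12/28≈0.429, Tutoring 5/17≈0.294.
All 4 person-hours of Tree Plant fit (value 31) — 50 remain.
Take all of Library (14 person-hours, value 39) — 36 person-hours left.
All 19 person-hours of Food Bank fit (value 33) — 17 remain.
Take all of Meals (17 person-hours, value 18) — 0 person-hours left.
Total value = 121.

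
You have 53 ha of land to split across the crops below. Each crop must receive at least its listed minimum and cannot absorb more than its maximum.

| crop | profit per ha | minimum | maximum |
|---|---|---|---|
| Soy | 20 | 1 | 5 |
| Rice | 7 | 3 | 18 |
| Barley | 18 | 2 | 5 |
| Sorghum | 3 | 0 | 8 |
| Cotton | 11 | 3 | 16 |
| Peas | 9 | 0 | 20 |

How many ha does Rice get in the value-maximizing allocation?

7

Meeting every minimum uses 1+3+2+0+3+0 = 9 ha, leaving 44.
Highest profit per ha first: Soy 20 > Barley 18 > Cotton 11 > Peas 9 > Rice 7 > Sorghum 3.
Soy: +4 to 5 (cap) → 40 left.
Give Barley 3 more to hit its cap of 5 → 37 left.
Cotton takes 13 more to reach its cap of 16 → 24 left.
Peas: +20 to 20 (cap) → 4 left.
Only 4 left; Rice takes them to reach 7.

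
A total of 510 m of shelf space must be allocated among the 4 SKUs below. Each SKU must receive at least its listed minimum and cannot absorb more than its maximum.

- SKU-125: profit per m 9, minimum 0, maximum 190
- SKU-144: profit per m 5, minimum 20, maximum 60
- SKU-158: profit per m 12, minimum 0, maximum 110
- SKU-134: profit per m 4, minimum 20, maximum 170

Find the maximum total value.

3930

Meeting every minimum uses 0+20+0+20 = 40 m, leaving 470.
Order the SKUs by profit per m: SKU-158 12 > SKU-125 9 > SKU-144 5 > SKU-134 4.
SKU-158: +110 to 110 (cap) → 360 left.
Give SKU-125 190 more to hit its cap of 190 → 170 left.
Give SKU-144 40 more to hit its cap of 60 → 130 left.
Only 130 left; SKU-134 takes them to reach 150.
Total = 9×190 + 5×60 + 12×110 + 4×150 = 3930.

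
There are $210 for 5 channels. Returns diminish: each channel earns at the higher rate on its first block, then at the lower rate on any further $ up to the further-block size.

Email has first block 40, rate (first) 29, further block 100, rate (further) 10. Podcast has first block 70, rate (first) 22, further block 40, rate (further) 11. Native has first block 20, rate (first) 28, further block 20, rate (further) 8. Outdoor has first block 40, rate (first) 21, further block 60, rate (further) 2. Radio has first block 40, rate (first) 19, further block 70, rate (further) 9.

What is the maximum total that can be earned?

Order all 10 blocks by rate: Email/first 29 > Native/first 28 > Podcast/first 22 > Outdoor/first 21 > Radio/first 19 > Podcast/second 11 > Email/second 10 > Radio/second 9 > Native/second 8 > Outdoor/second 2.
Email/first (29): +40 → 170 left.
Native/first (28): +20 → 150 left.
Podcast/first (22): +70 → 80 left.
Outdoor first at 21: fill all 40 → 40 left.
Radio/first (19): +40 → 0 left.
Total = 29×40 + 28×20 + 22×70 + 21×40 + 19×40 = 4860.

4860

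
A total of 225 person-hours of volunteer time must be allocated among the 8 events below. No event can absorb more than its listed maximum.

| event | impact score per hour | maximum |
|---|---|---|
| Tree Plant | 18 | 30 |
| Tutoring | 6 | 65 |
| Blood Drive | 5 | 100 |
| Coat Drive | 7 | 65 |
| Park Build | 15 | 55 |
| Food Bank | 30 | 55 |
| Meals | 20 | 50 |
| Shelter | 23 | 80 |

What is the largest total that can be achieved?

Rank by impact score per hour: Food Bank 30 > Shelter 23 > Meals 20 > Tree Plant 18 > Park Build 15 > Coat Drive 7 > Tutoring 6 > Blood Drive 5.
Food Bank takes 55 to reach its cap of 55 — 170 left.
Give Shelter 80 to hit its cap of 80 — 90 left.
Give Meals 50 to hit its cap of 50 — 40 left.
Give Tree Plant 30 to hit its cap of 30 — 10 left.
Only 10 left; Park Build takes them to reach 10.
Total = 18×30 + 15×10 + 30×55 + 20×50 + 23×80 = 5180.

5180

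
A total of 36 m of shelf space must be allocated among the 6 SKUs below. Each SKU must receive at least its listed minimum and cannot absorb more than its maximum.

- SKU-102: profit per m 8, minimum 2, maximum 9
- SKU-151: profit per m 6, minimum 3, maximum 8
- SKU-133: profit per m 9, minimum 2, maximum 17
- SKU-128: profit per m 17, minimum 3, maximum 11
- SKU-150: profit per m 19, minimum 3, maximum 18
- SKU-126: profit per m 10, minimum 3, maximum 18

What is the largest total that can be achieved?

Meeting every minimum uses 2+3+2+3+3+3 = 16 m, leaving 20.
Order the SKUs by profit per m: SKU-150 19 > SKU-128 17 > SKU-126 10 > SKU-133 9 > SKU-102 8 > SKU-151 6.
SKU-150 takes 15 more to reach its cap of 18 → 5 left.
SKU-128: +5 (room for 8) → 8. Pool exhausted.
Total = 8×2 + 6×3 + 9×2 + 17×8 + 19×18 + 10×3 = 560.

560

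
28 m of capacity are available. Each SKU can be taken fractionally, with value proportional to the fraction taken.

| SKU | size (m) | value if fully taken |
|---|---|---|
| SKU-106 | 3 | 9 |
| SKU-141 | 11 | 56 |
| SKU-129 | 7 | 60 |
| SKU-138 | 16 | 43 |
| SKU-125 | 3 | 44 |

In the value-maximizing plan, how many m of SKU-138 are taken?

Best value per unit of size first: SKU-125 44/3≈14.7, SKU-129 60/7≈8.57, SKU-141 56/11≈5.09, SKU-106 9/3≈3, SKU-138 43/16≈2.69.
SKU-125: take in full, 3 m for value 44 — 25 left.
All 7 m of SKU-129 fit (value 60) — 18 remain.
SKU-141: take in full, 11 m for value 56 — 7 left.
All 3 m of SKU-106 fit (value 9) — 4 remain.
4 m left: a 4/16 share of SKU-138 gives 43×4/16 = 10.75.

4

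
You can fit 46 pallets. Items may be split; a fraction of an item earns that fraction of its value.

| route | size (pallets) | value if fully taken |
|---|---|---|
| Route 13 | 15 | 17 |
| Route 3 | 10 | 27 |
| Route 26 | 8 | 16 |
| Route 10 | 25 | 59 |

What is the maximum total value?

Sort by value density: Route 3 27/10≈2.7, Route 10 59/25≈2.36, Route 26 16/8≈2, Route 13 17/15≈1.13.
Take all of Route 3 (10 pallets, value 27) → 36 pallets left.
Take all of Route 10 (25 pallets, value 59) → 11 pallets left.
Route 26: take in full, 8 pallets for value 16 → 3 left.
Only 3 pallets remain; take 3/15 of Route 13 for value 17×3/15 = 3.4.
Total value = 105.4.

105.4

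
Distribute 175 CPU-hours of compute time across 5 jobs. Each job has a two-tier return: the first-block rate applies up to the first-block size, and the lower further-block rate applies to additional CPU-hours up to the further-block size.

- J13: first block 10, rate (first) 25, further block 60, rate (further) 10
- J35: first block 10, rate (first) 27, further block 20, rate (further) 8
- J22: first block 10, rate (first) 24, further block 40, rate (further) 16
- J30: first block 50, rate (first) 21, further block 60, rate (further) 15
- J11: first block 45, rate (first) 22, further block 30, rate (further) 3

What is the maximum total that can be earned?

3590

Order all 10 blocks by rate: J35/first 27 > J13/first 25 > J22/first 24 > J11/first 22 > J30/first 21 > J22/second 16 > J30/second 15 > J13/second 10 > J35/second 8 > J11/second 3.
J35 first at 27: fill all 10 — 165 left.
J13/first (25): +10 — 155 left.
J22 first at 24: fill all 10 — 145 left.
J11 first at 22: fill all 45 — 100 left.
J30/first (21): +50 — 50 left.
Fill J22 second block (40 at 16) — 10 left.
J30 second at 15: only 10 left, fill 10.
Total = 27×10 + 25×10 + 24×10 + 22×45 + 21×50 + 16×40 + 15×10 = 3590.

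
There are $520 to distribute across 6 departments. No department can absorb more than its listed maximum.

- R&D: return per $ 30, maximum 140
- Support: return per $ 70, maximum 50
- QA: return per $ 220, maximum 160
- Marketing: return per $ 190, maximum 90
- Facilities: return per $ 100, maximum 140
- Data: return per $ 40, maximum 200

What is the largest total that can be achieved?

73000

Rank by return per $: QA 220 > Marketing 190 > Facilities 100 > Support 70 > Data 40 > R&D 30.
QA: +160 to 160 (cap) ; 360 left.
Marketing takes 90 to reach its cap of 90 ; 270 left.
Give Facilities 140 to hit its cap of 140 ; 130 left.
Give Support 50 to hit its cap of 50 ; 80 left.
Only 80 left; Data takes them to reach 80.
Total = 70×50 + 220×160 + 190×90 + 100×140 + 40×80 = 73000.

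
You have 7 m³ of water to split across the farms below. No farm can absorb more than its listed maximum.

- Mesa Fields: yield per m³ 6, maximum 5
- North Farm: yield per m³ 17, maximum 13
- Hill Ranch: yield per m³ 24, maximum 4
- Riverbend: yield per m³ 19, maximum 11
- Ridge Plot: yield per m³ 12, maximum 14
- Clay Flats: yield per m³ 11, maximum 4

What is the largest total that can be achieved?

Highest yield per m³ first: Hill Ranch 24 > Riverbend 19 > North Farm 17 > Ridge Plot 12 > Clay Flats 11 > Mesa Fields 6.
Hill Ranch takes 4 to reach its cap of 4 — 3 left.
Riverbend has room for 11 but only 3 remain, so it gets 3.
Total = 24×4 + 19×3 = 153.

153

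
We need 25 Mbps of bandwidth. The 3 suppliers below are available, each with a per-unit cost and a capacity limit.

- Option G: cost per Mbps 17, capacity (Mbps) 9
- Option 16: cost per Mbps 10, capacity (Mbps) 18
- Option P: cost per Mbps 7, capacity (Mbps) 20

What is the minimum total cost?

Use suppliers in increasing cost order.
Option P (7): use full 20 → 5 Mbps to go.
Take 5 from Option 16 at 10 to finish.
Option G: unused.
Cost = 20×7 + 5×10 = 190.

190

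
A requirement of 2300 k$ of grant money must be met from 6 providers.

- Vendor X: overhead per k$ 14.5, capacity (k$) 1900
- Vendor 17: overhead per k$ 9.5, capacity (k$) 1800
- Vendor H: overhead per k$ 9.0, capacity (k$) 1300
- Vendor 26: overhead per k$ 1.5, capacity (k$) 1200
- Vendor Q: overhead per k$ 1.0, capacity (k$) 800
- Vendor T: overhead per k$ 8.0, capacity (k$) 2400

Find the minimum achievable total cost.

Cheapest first:
Vendor Q (1.0): use full 800 — 1500 k$ to go.
Take 1200 from Vendor 26 at 1.5 — need 300 more.
Vendor T at 8.0: take 300 of its 2400 — requirement met.
Vendor H, Vendor 17, Vendor X: unused.
Cost = 800×1.0 + 1200×1.5 + 300×8.0 = 5000.

5000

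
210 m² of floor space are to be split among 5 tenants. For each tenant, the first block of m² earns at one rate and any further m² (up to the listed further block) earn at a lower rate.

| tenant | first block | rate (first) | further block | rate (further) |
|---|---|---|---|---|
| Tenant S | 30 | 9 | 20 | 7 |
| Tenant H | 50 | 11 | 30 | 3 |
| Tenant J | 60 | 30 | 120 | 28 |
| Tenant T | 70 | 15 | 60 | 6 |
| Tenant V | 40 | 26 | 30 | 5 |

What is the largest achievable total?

Order all 10 blocks by rate: Tenant J/T1 30 > Tenant J/T2 28 > Tenant V/T1 26 > Tenant T/T1 15 > Tenant H/T1 11 > Tenant S/T1 9 > Tenant S/T2 7 > Tenant T/T2 6 > Tenant V/T2 5 > Tenant H/T2 3.
Tenant J/T1 (30): +60 → 150 left.
Tenant J/T2 (28): +120 → 30 left.
Tenant V/T1: +30 of 40 at 26; pool empty.
Total = 30×60 + 28×120 + 26×30 = 5940.

5940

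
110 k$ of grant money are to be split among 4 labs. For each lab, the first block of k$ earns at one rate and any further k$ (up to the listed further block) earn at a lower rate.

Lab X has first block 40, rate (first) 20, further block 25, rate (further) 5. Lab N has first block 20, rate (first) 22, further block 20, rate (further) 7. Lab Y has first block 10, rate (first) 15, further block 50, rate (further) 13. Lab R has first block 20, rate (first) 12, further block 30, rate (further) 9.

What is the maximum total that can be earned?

1910

Rank every tier by rate: Lab N/first 22 > Lab X/first 20 > Lab Y/first 15 > Lab Y/second 13 > Lab R/first 12 > Lab R/second 9 > Lab N/second 7 > Lab X/second 5.
Lab N first at 22: fill all 20 ; 90 left.
Lab X/first (20): +40 ; 50 left.
Fill Lab Y first block (10 at 15) ; 40 left.
40 remain; put them into Lab Y second at 13.
Total = 22×20 + 20×40 + 15×10 + 13×40 = 1910.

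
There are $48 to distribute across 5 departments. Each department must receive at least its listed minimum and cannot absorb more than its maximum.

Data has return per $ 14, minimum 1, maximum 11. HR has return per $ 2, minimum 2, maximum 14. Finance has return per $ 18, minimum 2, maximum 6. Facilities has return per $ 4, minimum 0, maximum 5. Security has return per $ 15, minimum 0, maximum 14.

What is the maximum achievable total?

Meeting every minimum uses 1+2+2+0+0 = 5 $, leaving 43.
Rank by return per $: Finance 18 > Security 15 > Data 14 > Facilities 4 > HR 2.
Give Finance 4 more to hit its cap of 6 — 39 left.
Security: +14 to 14 (cap) — 25 left.
Data: +10 to 11 (cap) — 15 left.
Give Facilities 5 more to hit its cap of 5 — 10 left.
Only 10 left; HR takes them to reach 12.
Total = 14×11 + 2×12 + 18×6 + 4×5 + 15×14 = 516.

516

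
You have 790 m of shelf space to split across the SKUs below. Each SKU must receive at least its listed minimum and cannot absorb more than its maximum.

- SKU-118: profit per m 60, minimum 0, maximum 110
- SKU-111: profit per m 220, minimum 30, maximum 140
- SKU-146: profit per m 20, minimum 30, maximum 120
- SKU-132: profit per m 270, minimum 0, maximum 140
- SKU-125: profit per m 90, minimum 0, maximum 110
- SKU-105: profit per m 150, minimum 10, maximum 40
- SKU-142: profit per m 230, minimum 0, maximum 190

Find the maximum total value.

Meeting every minimum uses 0+30+30+0+0+10+0 = 70 m, leaving 720.
Rank by profit per m: SKU-132 270 > SKU-142 230 > SKU-111 220 > SKU-105 150 > SKU-125 90 > SKU-118 60 > SKU-146 20.
Give SKU-132 140 more to hit its cap of 140 → 580 left.
SKU-142 takes 190 more to reach its cap of 190 → 390 left.
SKU-111: +110 to 140 (cap) → 280 left.
SKU-105: +30 to 40 (cap) → 250 left.
Give SKU-125 110 more to hit its cap of 110 → 140 left.
SKU-118 takes 110 more to reach its cap of 110 → 30 left.
Only 30 left; SKU-146 takes them to reach 60.
Total = 60×110 + 220×140 + 20×60 + 270×140 + 90×110 + 150×40 + 230×190 = 136000.

136000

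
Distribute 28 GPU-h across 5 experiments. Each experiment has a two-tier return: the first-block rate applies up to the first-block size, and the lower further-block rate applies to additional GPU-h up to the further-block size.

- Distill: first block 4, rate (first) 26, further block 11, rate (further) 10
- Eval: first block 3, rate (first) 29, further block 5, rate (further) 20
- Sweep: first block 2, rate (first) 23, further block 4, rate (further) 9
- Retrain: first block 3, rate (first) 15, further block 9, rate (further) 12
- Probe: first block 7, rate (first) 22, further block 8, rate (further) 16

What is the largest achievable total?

Rank every tier by rate: Eval/first 29 > Distill/first 26 > Sweep/first 23 > Probe/first 22 > Eval/second 20 > Probe/second 16 > Retrain/first 15 > Retrain/second 12 > Distill/second 10 > Sweep/second 9.
Eval/first (29): +3 ; 25 left.
Distill first at 26: fill all 4 ; 21 left.
Fill Sweep first block (2 at 23) ; 19 left.
Fill Probe first block (7 at 22) ; 12 left.
Eval second at 20: fill all 5 ; 7 left.
7 remain; put them into Probe second at 16.
Total = 29×3 + 26×4 + 23×2 + 22×7 + 20×5 + 16×7 = 603.

603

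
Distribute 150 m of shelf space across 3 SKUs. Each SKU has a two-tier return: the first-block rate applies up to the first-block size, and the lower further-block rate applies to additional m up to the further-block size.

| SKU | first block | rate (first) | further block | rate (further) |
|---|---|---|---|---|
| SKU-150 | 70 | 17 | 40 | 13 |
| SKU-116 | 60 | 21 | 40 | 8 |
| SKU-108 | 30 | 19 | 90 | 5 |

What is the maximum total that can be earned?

2850

Rank every tier by rate: SKU-116/T1 21 > SKU-108/T1 19 > SKU-150/T1 17 > SKU-150/T2 13 > SKU-116/T2 8 > SKU-108/T2 5.
SKU-116/T1 (21): +60 — 90 left.
SKU-108 T1 at 19: fill all 30 — 60 left.
SKU-150 T1 at 17: only 60 left, fill 60.
Total = 21×60 + 19×30 + 17×60 = 2850.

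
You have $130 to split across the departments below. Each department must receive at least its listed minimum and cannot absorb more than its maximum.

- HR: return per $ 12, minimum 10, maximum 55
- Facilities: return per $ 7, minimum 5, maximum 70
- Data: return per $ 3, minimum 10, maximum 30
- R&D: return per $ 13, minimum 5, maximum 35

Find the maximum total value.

1355

Meeting every minimum uses 10+5+10+5 = 30 $, leaving 100.
Rank by return per $: R&D 13 > HR 12 > Facilities 7 > Data 3.
R&D: +30 to 35 (cap) → 70 left.
HR takes 45 more to reach its cap of 55 → 25 left.
Facilities has room for 65 more but only 25 remain, so it gets 30.
Total = 12×55 + 7×30 + 3×10 + 13×35 = 1355.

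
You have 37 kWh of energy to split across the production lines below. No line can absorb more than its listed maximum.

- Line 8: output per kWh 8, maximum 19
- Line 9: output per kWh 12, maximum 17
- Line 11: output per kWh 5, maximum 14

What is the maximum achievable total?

Highest output per kWh first: Line 9 12 > Line 8 8 > Line 11 5.
Line 9 takes 17 to reach its cap of 17 — 20 left.
Give Line 8 19 to hit its cap of 19 — 1 left.
Only 1 left; Line 11 takes them to reach 1.
Total = 8×19 + 12×17 + 5×1 = 361.

361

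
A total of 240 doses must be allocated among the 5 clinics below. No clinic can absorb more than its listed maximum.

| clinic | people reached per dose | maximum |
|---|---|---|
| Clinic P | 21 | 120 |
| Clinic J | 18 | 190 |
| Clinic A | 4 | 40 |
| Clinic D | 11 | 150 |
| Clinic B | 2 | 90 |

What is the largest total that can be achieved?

Highest people reached per dose first: Clinic P 21 > Clinic J 18 > Clinic D 11 > Clinic A 4 > Clinic B 2.
Clinic P: +120 to 120 (cap) ; 120 left.
Only 120 left; Clinic J takes them to reach 120.
Total = 21×120 + 18×120 = 4680.

4680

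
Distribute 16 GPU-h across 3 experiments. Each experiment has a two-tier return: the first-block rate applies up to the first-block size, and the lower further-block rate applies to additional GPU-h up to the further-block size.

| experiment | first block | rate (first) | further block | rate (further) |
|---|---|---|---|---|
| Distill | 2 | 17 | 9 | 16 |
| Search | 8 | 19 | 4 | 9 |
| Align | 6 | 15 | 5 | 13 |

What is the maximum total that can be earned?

Order all 6 blocks by rate: Search/first 19 > Distill/first 17 > Distill/second 16 > Align/first 15 > Align/second 13 > Search/second 9.
Fill Search first block (8 at 19) → 8 left.
Fill Distill first block (2 at 17) → 6 left.
6 remain; put them into Distill second at 16.
Total = 19×8 + 17×2 + 16×6 = 282.

282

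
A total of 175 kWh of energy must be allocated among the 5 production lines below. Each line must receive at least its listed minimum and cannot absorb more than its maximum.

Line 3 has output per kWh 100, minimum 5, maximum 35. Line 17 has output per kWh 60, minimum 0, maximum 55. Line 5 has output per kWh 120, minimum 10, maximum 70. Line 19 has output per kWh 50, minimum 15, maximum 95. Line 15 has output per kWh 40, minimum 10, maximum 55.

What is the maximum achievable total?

Meeting every minimum uses 5+0+10+15+10 = 40 kWh, leaving 135.
Order the production lines by output per kWh: Line 5 120 > Line 3 100 > Line 17 60 > Line 19 50 > Line 15 40.
Line 5: +60 to 70 (cap) → 75 left.
Line 3 takes 30 more to reach its cap of 35 → 45 left.
Line 17 has room for 55 more but only 45 remain, so it gets 45.
Total = 100×35 + 60×45 + 120×70 + 50×15 + 40×10 = 15750.

15750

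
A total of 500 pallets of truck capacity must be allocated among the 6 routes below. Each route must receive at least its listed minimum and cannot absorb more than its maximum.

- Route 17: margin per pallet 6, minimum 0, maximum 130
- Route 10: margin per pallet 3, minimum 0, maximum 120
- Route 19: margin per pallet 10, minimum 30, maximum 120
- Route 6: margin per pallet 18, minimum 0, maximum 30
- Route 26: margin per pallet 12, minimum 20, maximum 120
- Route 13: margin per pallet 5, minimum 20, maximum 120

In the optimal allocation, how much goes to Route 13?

100

Meeting every minimum uses 0+0+30+0+20+20 = 70 pallets, leaving 430.
Highest margin per pallet first: Route 6 18 > Route 26 12 > Route 19 10 > Route 17 6 > Route 13 5 > Route 10 3.
Route 6: +30 to 30 (cap) ; 400 left.
Give Route 26 100 more to hit its cap of 120 ; 300 left.
Give Route 19 90 more to hit its cap of 120 ; 210 left.
Give Route 17 130 more to hit its cap of 130 ; 80 left.
Route 13: +80 (room for 100) → 100. Pool exhausted.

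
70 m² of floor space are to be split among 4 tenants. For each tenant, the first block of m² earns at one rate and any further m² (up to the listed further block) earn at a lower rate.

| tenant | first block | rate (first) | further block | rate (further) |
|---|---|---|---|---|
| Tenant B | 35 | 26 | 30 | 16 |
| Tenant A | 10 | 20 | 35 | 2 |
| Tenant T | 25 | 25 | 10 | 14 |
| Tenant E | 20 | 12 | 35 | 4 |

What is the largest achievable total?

Treat each block as its own option and order by rate: Tenant B/tier1 26 > Tenant T/tier1 25 > Tenant A/tier1 20 > Tenant B/tier2 16 > Tenant T/tier2 14 > Tenant E/tier1 12 > Tenant E/tier2 4 > Tenant A/tier2 2.
Tenant B/tier1 (26): +35 — 35 left.
Tenant T tier1 at 25: fill all 25 — 10 left.
Fill Tenant A tier1 block (10 at 20) — 0 left.
Total = 26×35 + 25×25 + 20×10 = 1735.

1735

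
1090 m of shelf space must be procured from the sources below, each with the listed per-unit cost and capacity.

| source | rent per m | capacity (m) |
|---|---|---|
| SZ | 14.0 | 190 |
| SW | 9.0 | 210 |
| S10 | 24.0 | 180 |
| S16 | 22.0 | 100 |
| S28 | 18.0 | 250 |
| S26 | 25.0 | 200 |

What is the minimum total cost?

19570

Use sources in increasing cost order.
Take 210 from SW at 9.0 → need 880 more.
Take 190 from SZ at 14.0 → need 690 more.
Take 250 from S28 at 18.0 → need 440 more.
S16 (22.0): use full 100 → 340 m to go.
Take 180 from S10 at 24.0 → need 160 more.
Take 160 from S26 at 25.0 to finish.
Cost = 210×9.0 + 190×14.0 + 250×18.0 + 100×22.0 + 180×24.0 + 160×25.0 = 19570.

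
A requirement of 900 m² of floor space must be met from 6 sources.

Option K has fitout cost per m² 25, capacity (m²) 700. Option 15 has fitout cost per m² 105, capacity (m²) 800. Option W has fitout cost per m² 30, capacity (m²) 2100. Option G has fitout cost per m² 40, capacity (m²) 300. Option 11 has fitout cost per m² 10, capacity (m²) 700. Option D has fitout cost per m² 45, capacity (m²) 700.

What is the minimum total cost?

12000

Use sources in increasing cost order.
Option 11 (10): use full 700 → 200 m² to go.
Take 200 from Option K at 25 to finish.
Option W, Option G, Option D, Option 15: unused.
Cost = 700×10 + 200×25 = 12000.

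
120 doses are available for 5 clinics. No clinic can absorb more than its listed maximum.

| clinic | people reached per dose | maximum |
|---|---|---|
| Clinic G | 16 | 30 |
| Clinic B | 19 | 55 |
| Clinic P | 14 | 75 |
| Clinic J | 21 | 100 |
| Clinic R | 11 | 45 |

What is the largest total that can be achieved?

2480

Rank by people reached per dose: Clinic J 21 > Clinic B 19 > Clinic G 16 > Clinic P 14 > Clinic R 11.
Clinic J takes 100 to reach its cap of 100 ; 20 left.
Only 20 left; Clinic B takes them to reach 20.
Total = 19×20 + 21×100 = 2480.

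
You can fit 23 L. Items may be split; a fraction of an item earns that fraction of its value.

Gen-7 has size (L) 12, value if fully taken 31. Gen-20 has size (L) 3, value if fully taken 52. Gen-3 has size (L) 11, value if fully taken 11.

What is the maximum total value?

Best value per unit of size first: Gen-20 52/3≈17.3, Gen-7 31/12≈2.58, Gen-3 11/11≈1.
Take all of Gen-20 (3 L, value 52) — 20 L left.
All 12 L of Gen-7 fit (value 31) — 8 remain.
Only 8 L remain; take 8/11 of Gen-3 for value 11×8/11 = 8.
Total value = 91.

91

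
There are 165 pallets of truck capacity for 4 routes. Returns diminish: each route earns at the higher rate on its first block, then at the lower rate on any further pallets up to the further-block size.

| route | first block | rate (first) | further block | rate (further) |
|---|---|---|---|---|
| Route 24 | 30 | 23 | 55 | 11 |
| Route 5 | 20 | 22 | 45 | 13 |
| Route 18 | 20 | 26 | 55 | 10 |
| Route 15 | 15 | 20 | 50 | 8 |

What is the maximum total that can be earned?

2920

Order all 8 blocks by rate: Route 18/tier1 26 > Route 24/tier1 23 > Route 5/tier1 22 > Route 15/tier1 20 > Route 5/tier2 13 > Route 24/tier2 11 > Route 18/tier2 10 > Route 15/tier2 8.
Route 18 tier1 at 26: fill all 20 → 145 left.
Route 24 tier1 at 23: fill all 30 → 115 left.
Route 5 tier1 at 22: fill all 20 → 95 left.
Route 15 tier1 at 20: fill all 15 → 80 left.
Fill Route 5 tier2 block (45 at 13) → 35 left.
Route 24 tier2 at 11: only 35 left, fill 35.
Total = 26×20 + 23×30 + 22×20 + 20×15 + 13×45 + 11×35 = 2920.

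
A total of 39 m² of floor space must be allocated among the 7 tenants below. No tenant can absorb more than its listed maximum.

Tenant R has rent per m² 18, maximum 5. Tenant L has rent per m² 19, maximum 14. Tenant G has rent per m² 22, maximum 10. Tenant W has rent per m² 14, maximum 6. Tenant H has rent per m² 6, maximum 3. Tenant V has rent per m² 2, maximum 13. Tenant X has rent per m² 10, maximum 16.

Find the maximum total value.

Order the tenants by rent per m²: Tenant G 22 > Tenant L 19 > Tenant R 18 > Tenant W 14 > Tenant X 10 > Tenant H 6 > Tenant V 2.
Tenant G takes 10 to reach its cap of 10 → 29 left.
Give Tenant L 14 to hit its cap of 14 → 15 left.
Tenant R takes 5 to reach its cap of 5 → 10 left.
Tenant W: +6 to 6 (cap) → 4 left.
Only 4 left; Tenant X takes them to reach 4.
Total = 18×5 + 19×14 + 22×10 + 14×6 + 10×4 = 700.

700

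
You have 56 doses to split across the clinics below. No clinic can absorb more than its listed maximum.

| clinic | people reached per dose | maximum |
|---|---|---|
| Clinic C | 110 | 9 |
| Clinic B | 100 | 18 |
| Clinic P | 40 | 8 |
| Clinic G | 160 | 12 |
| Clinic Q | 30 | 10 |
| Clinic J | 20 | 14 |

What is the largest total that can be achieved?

Order the clinics by people reached per dose: Clinic G 160 > Clinic C 110 > Clinic B 100 > Clinic P 40 > Clinic Q 30 > Clinic J 20.
Give Clinic G 12 to hit its cap of 12 — 44 left.
Give Clinic C 9 to hit its cap of 9 — 35 left.
Clinic B takes 18 to reach its cap of 18 — 17 left.
Clinic P takes 8 to reach its cap of 8 — 9 left.
Clinic Q: +9 (room for 10) → 9. Pool exhausted.
Total = 110×9 + 100×18 + 40×8 + 160×12 + 30×9 = 5300.

5300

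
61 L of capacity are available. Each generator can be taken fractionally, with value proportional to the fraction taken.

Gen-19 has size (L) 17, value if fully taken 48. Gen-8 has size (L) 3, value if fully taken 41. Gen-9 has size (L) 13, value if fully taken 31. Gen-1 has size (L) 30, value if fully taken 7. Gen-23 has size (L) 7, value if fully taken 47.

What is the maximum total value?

171.9

Best value per unit of size first: Gen-8 41/3≈13.7, Gen-23 47/7≈6.71, Gen-19 48/17≈2.82, Gen-9 31/13≈2.38, Gen-1 7/30≈0.233.
Gen-8: take in full, 3 L for value 41 ; 58 left.
All 7 L of Gen-23 fit (value 47) ; 51 remain.
Gen-19: take in full, 17 L for value 48 ; 34 left.
Take all of Gen-9 (13 L, value 31) ; 21 L left.
Only 21 L remain; take 21/30 of Gen-1 for value 7×21/30 = 4.9.
Total value = 171.9.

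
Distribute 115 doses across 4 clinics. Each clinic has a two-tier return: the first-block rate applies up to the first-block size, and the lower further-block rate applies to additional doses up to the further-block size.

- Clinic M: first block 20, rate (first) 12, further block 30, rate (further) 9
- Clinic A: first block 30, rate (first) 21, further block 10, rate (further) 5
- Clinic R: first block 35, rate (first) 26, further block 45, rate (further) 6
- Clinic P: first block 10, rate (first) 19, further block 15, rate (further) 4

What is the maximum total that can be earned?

2150

Treat each block as its own option and order by rate: Clinic R/first 26 > Clinic A/first 21 > Clinic P/first 19 > Clinic M/first 12 > Clinic M/second 9 > Clinic R/second 6 > Clinic A/second 5 > Clinic P/second 4.
Fill Clinic R first block (35 at 26) → 80 left.
Fill Clinic A first block (30 at 21) → 50 left.
Fill Clinic P first block (10 at 19) → 40 left.
Fill Clinic M first block (20 at 12) → 20 left.
Clinic M second at 9: only 20 left, fill 20.
Total = 26×35 + 21×30 + 19×10 + 12×20 + 9×20 = 2150.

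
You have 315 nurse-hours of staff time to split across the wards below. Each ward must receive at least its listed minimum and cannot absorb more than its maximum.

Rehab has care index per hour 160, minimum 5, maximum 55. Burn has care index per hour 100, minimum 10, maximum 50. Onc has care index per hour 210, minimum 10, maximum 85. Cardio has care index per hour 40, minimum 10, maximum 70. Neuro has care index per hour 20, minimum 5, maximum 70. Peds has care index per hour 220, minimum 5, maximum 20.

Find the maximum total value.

Meeting every minimum uses 5+10+10+10+5+5 = 45 nurse-hours, leaving 270.
Highest care index per hour first: Peds 220 > Onc 210 > Rehab 160 > Burn 100 > Cardio 40 > Neuro 20.
Peds takes 15 more to reach its cap of 20 ; 255 left.
Onc: +75 to 85 (cap) ; 180 left.
Rehab: +50 to 55 (cap) ; 130 left.
Give Burn 40 more to hit its cap of 50 ; 90 left.
Give Cardio 60 more to hit its cap of 70 ; 30 left.
Only 30 left; Neuro takes them to reach 35.
Total = 160×55 + 100×50 + 210×85 + 40×70 + 20×35 + 220×20 = 39550.

39550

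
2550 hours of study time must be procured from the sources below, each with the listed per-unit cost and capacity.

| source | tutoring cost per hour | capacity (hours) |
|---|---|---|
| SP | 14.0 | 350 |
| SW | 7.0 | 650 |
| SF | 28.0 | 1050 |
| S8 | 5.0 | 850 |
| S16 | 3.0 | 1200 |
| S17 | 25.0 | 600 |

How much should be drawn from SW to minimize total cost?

Cheapest first:
S16 (3.0): use full 1200 → 1350 hours to go.
Take 850 from S8 at 5.0 → need 500 more.
SW at 7.0: take 500 of its 650 → requirement met.
SP, S17, SF: unused.

500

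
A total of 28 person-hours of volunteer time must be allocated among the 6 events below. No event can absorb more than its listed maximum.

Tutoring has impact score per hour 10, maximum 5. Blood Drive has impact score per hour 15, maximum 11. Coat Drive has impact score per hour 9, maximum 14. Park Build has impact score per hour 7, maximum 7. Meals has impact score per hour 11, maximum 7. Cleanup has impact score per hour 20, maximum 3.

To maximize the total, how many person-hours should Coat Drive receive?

2

Rank by impact score per hour: Cleanup 20 > Blood Drive 15 > Meals 11 > Tutoring 10 > Coat Drive 9 > Park Build 7.
Give Cleanup 3 to hit its cap of 3 → 25 left.
Give Blood Drive 11 to hit its cap of 11 → 14 left.
Meals: +7 to 7 (cap) → 7 left.
Give Tutoring 5 to hit its cap of 5 → 2 left.
Coat Drive has room for 14 but only 2 remain, so it gets 2.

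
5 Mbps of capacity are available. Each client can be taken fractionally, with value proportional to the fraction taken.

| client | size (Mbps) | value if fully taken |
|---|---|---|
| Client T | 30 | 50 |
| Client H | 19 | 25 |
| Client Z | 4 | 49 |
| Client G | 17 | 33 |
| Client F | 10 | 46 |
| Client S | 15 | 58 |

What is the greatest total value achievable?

Rank by value-to-size ratio: Client Z 49/4≈12.2, Client F 46/10≈4.6, Client S 58/15≈3.87, Client G 33/17≈1.94, Client T 50/30≈1.67, Client H 25/19≈1.32.
Client Z: take in full, 4 Mbps for value 49 → 1 left.
1 Mbps left: a 1/10 share of Client F gives 46×1/10 = 4.6.
Total value = 53.6.

53.6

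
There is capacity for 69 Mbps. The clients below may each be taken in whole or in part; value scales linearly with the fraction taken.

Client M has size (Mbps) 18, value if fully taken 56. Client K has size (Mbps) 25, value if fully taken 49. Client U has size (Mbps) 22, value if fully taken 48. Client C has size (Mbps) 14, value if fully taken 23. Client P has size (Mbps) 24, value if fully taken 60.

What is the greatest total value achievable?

173.8

Best value per unit of size first: Client M 56/18≈3.11, Client P 60/24≈2.5, Client U 48/22≈2.18, Client K 49/25≈1.96, Client C 23/14≈1.64.
Client M: take in full, 18 Mbps for value 56 → 51 left.
Client P: take in full, 24 Mbps for value 60 → 27 left.
Client U: take in full, 22 Mbps for value 48 → 5 left.
Only 5 Mbps remain; take 5/25 of Client K for value 49×5/25 = 9.8.
Total value = 173.8.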